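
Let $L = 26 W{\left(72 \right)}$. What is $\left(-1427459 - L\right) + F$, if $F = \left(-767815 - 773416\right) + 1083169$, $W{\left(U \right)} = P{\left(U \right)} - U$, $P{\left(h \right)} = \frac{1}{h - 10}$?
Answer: $- \frac{58393132}{31} \approx -1.8837 \cdot 10^{6}$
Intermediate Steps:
$P{\left(h \right)} = \frac{1}{-10 + h}$
$W{\left(U \right)} = \frac{1}{-10 + U} - U$
$L = - \frac{58019}{31}$ ($L = 26 \frac{1 - 72 \left(-10 + 72\right)}{-10 + 72} = 26 \frac{1 - 72 \cdot 62}{62} = 26 \frac{1 - 4464}{62} = 26 \cdot \frac{1}{62} \left(-4463\right) = 26 \left(- \frac{4463}{62}\right) = - \frac{58019}{31} \approx -1871.6$)
$F = -458062$ ($F = -1541231 + 1083169 = -458062$)
$\left(-1427459 - L\right) + F = \left(-1427459 - - \frac{58019}{31}\right) - 458062 = \left(-1427459 + \frac{58019}{31}\right) - 458062 = - \frac{44193210}{31} - 458062 = - \frac{58393132}{31}$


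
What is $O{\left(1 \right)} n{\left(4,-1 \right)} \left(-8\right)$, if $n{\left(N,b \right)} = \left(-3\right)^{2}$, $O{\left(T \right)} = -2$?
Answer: $144$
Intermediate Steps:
$n{\left(N,b \right)} = 9$
$O{\left(1 \right)} n{\left(4,-1 \right)} \left(-8\right) = \left(-2\right) 9 \left(-8\right) = \left(-18\right) \left(-8\right) = 144$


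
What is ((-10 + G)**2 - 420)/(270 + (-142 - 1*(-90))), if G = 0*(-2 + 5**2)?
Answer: -160/109 ≈ -1.4679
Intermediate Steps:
G = 0 (G = 0*(-2 + 25) = 0*23 = 0)
((-10 + G)**2 - 420)/(270 + (-142 - 1*(-90))) = ((-10 + 0)**2 - 420)/(270 + (-142 - 1*(-90))) = ((-10)**2 - 420)/(270 + (-142 + 90)) = (100 - 420)/(270 - 52) = -320/218 = -320*1/218 = -160/109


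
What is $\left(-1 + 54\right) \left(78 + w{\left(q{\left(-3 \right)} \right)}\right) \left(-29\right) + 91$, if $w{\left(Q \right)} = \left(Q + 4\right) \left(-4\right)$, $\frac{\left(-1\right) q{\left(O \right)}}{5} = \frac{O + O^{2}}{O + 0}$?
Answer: $-33723$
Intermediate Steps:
$q{\left(O \right)} = - \frac{5 \left(O + O^{2}\right)}{O}$ ($q{\left(O \right)} = - 5 \frac{O + O^{2}}{O + 0} = - 5 \frac{O + O^{2}}{O} = - \frac{5 \left(O + O^{2}\right)}{O}$)
$w{\left(Q \right)} = -16 - 4 Q$ ($w{\left(Q \right)} = \left(4 + Q\right) \left(-4\right) = -16 - 4 Q$)
$\left(-1 + 54\right) \left(78 + w{\left(q{\left(-3 \right)} \right)}\right) \left(-29\right) + 91 = \left(-1 + 54\right) \left(78 - \left(16 + 4 \left(-5 - -15\right)\right)\right) \left(-29\right) + 91 = 53 \left(78 - \left(16 + 4 \left(-5 + 15\right)\right)\right) \left(-29\right) + 91 = 53 \left(78 - 56\right) \left(-29\right) + 91 = 53 \cdot 22 \left(-29\right) + 91 = 1166 \left(-29\right) + 91 = -33814 + 91 = -33723$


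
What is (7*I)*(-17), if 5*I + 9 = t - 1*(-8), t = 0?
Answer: 119/5 ≈ 23.800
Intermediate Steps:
I = -1/5 (I = -9/5 + (0 - 1*(-8))/5 = -9/5 + (0 + 8)/5 = -9/5 + (1/5)*8 = -9/5 + 8/5 = -1/5 ≈ -0.20000)
(7*I)*(-17) = (7*(-1/5))*(-17) = -7/5*(-17) = 119/5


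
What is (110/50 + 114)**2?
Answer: 337561/25 ≈ 13502.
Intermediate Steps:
(110/50 + 114)**2 = (110*(1/50) + 114)**2 = (11/5 + 114)**2 = (581/5)**2 = 337561/25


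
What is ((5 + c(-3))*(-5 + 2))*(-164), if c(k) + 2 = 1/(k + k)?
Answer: 1394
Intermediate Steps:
c(k) = -2 + 1/(2*k) (c(k) = -2 + 1/(k + k) = -2 + 1/(2*k))
((5 + c(-3))*(-5 + 2))*(-164) = ((5 + (-2 + (1/2)/(-3)))*(-5 + 2))*(-164) = ((5 + (-2 + (1/2)*(-1/3)))*(-3))*(-164) = ((5 + (-2 - 1/6))*(-3))*(-164) = ((5 - 13/6)*(-3))*(-164) = ((17/6)*(-3))*(-164) = -17/2*(-164) = 1394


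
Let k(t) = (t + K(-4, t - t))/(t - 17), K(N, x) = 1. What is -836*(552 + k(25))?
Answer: -464189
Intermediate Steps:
k(t) = (1 + t)/(-17 + t) (k(t) = (t + 1)/(t - 17) = (1 + t)/(-17 + t))
-836*(552 + k(25)) = -836*(552 + (1 + 25)/(-17 + 25)) = -836*(552 + 26/8) = -836*(552 + (⅛)*26) = -836*(552 + 13/4) = -836*2221/4 = -464189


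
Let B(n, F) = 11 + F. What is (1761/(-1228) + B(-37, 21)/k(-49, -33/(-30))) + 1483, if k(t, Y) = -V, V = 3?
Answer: 5418793/3684 ≈ 1470.9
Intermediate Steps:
k(t, Y) = -3 (k(t, Y) = -1*3 = -3)
(1761/(-1228) + B(-37, 21)/k(-49, -33/(-30))) + 1483 = (1761/(-1228) + (11 + 21)/(-3)) + 1483 = (1761*(-1/1228) + 32*(-1/3)) + 1483 = (-1761/1228 - 32/3) + 1483 = -44579/3684 + 1483 = 5418793/3684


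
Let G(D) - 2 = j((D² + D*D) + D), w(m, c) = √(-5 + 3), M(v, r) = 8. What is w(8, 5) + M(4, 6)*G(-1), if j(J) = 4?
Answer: 48 + I*√2 ≈ 48.0 + 1.4142*I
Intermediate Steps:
w(m, c) = I*√2 (w(m, c) = √(-2) = I*√2)
G(D) = 6 (G(D) = 2 + 4 = 6)
w(8, 5) + M(4, 6)*G(-1) = I*√2 + 8*6 = I*√2 + 48 = 48 + I*√2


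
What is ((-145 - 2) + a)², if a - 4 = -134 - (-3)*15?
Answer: 53824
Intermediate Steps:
a = -85 (a = 4 + (-134 - (-3)*15) = 4 + (-134 - 1*(-45)) = 4 + (-134 + 45) = 4 - 89 = -85)
((-145 - 2) + a)² = ((-145 - 2) - 85)² = (-147 - 85)² = (-232)² = 53824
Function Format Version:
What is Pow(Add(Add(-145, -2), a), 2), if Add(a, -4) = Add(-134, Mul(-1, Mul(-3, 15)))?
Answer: 53824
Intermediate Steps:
a = -85 (a = Add(4, Add(-134, Mul(-1, Mul(-3, 15)))) = Add(4, Add(-134, Mul(-1, -45))) = Add(4, Add(-134, 45)) = Add(4, -89) = -85)
Pow(Add(Add(-145, -2), a), 2) = Pow(Add(Add(-145, -2), -85), 2) = Pow(Add(-147, -85), 2) = Pow(-232, 2) = 53824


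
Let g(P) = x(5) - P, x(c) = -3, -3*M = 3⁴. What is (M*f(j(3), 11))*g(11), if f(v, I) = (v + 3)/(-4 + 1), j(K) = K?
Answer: -756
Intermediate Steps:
M = -27 (M = -⅓*3⁴ = -⅓*81 = -27)
f(v, I) = -1 - v/3 (f(v, I) = (3 + v)/(-3) = (3 + v)*(-⅓) = -1 - v/3)
g(P) = -3 - P
(M*f(j(3), 11))*g(11) = (-27*(-1 - ⅓*3))*(-3 - 1*11) = (-27*(-1 - 1))*(-3 - 11) = -27*(-2)*(-14) = 54*(-14) = -756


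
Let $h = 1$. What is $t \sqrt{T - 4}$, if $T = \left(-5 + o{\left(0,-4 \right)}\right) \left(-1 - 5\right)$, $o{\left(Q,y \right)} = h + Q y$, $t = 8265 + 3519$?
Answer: $23568 \sqrt{5} \approx 52700.0$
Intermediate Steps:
$t = 11784$
$o{\left(Q,y \right)} = 1 + Q y$
$T = 24$ ($T = \left(-5 + \left(1 + 0 \left(-4\right)\right)\right) \left(-1 - 5\right) = \left(-5 + \left(1 + 0\right)\right) \left(-6\right) = \left(-5 + 1\right) \left(-6\right) = \left(-4\right) \left(-6\right) = 24$)
$t \sqrt{T - 4} = 11784 \sqrt{24 - 4} = 11784 \sqrt{20} = 11784 \cdot 2 \sqrt{5} = 23568 \sqrt{5}$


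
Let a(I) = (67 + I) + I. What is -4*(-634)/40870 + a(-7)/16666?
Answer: 22215543/340569710 ≈ 0.065230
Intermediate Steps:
a(I) = 67 + 2*I
-4*(-634)/40870 + a(-7)/16666 = -4*(-634)/40870 + (67 + 2*(-7))/16666 = 2536*(1/40870) + (67 - 14)*(1/16666) = 1268/20435 + 53*(1/16666) = 1268/20435 + 53/16666 = 22215543/340569710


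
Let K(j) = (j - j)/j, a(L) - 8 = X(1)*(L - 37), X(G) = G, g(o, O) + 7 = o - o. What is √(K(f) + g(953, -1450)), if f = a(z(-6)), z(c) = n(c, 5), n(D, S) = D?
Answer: I*√7 ≈ 2.6458*I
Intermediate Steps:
g(o, O) = -7 (g(o, O) = -7 + (o - o) = -7 + 0 = -7)
z(c) = c
a(L) = -29 + L (a(L) = 8 + 1*(L - 37) = 8 + 1*(-37 + L) = 8 + (-37 + L) = -29 + L)
f = -35 (f = -29 - 6 = -35)
K(j) = 0 (K(j) = 0/j = 0)
√(K(f) + g(953, -1450)) = √(0 - 7) = √(-7) = I*√7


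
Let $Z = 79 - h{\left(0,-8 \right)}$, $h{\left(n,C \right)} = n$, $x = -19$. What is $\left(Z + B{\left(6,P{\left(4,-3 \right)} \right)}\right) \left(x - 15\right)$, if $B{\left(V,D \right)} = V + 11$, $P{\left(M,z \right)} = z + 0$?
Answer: $-3264$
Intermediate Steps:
$P{\left(M,z \right)} = z$
$B{\left(V,D \right)} = 11 + V$
$Z = 79$ ($Z = 79 - 0 = 79 + 0 = 79$)
$\left(Z + B{\left(6,P{\left(4,-3 \right)} \right)}\right) \left(x - 15\right) = \left(79 + \left(11 + 6\right)\right) \left(-19 - 15\right) = \left(79 + 17\right) \left(-34\right) = 96 \left(-34\right) = -3264$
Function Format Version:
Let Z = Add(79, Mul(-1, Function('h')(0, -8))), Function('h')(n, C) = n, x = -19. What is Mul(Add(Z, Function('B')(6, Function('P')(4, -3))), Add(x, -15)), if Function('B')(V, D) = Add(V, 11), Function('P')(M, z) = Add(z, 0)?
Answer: -3264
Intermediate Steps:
Function('P')(M, z) = z
Function('B')(V, D) = Add(11, V)
Z = 79 (Z = Add(79, Mul(-1, 0)) = Add(79, 0) = 79)
Mul(Add(Z, Function('B')(6, Function('P')(4, -3))), Add(x, -15)) = Mul(Add(79, Add(11, 6)), Add(-19, -15)) = Mul(Add(79, 17), -34) = Mul(96, -34) = -3264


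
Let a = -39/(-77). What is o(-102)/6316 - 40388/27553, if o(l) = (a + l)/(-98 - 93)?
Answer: -3751402245161/2559381968836 ≈ -1.4657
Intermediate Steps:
a = 39/77 (a = -39*(-1/77) = 39/77 ≈ 0.50649)
o(l) = -39/14707 - l/191 (o(l) = (39/77 + l)/(-98 - 93) = (39/77 + l)/(-191) = (39/77 + l)*(-1/191) = -39/14707 - l/191)
o(-102)/6316 - 40388/27553 = (-39/14707 - 1/191*(-102))/6316 - 40388/27553 = (-39/14707 + 102/191)*(1/6316) - 40388*1/27553 = (7815/14707)*(1/6316) - 40388/27553 = 7815/92889412 - 40388/27553 = -3751402245161/2559381968836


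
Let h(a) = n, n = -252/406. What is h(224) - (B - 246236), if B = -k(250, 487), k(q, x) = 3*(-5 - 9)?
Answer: 7139608/29 ≈ 2.4619e+5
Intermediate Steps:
n = -18/29 (n = -252*1/406 = -18/29 ≈ -0.62069)
k(q, x) = -42 (k(q, x) = 3*(-14) = -42)
h(a) = -18/29
B = 42 (B = -1*(-42) = 42)
h(224) - (B - 246236) = -18/29 - (42 - 246236) = -18/29 - 1*(-246194) = -18/29 + 246194 = 7139608/29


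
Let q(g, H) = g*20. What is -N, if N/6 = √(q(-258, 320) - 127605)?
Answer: -6*I*√132765 ≈ -2186.2*I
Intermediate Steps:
q(g, H) = 20*g
N = 6*I*√132765 (N = 6*√(20*(-258) - 127605) = 6*√(-5160 - 127605) = 6*√(-132765) = 6*(I*√132765) = 6*I*√132765 ≈ 2186.2*I)
-N = -6*I*√132765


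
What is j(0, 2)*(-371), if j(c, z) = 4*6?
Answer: -8904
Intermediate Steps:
j(c, z) = 24
j(0, 2)*(-371) = 24*(-371) = -8904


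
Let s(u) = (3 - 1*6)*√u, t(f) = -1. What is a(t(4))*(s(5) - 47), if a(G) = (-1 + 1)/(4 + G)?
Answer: 0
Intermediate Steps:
a(G) = 0 (a(G) = 0/(4 + G) = 0)
s(u) = -3*√u (s(u) = (3 - 6)*√u = -3*√u)
a(t(4))*(s(5) - 47) = 0*(-3*√5 - 47) = 0*(-47 - 3*√5) = 0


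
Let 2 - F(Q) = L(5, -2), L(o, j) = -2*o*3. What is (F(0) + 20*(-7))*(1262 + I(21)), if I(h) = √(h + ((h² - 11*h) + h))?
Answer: -136296 - 648*√7 ≈ -1.3801e+5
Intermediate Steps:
L(o, j) = -6*o
F(Q) = 32 (F(Q) = 2 - (-6)*5 = 2 - 1*(-30) = 2 + 30 = 32)
I(h) = √(h² - 9*h) (I(h) = √(h + (h² - 10*h)) = √(h² - 9*h))
(F(0) + 20*(-7))*(1262 + I(21)) = (32 + 20*(-7))*(1262 + √(21*(-9 + 21))) = (32 - 140)*(1262 + √(21*12)) = -108*(1262 + √252) = -108*(1262 + 6*√7) = -136296 - 648*√7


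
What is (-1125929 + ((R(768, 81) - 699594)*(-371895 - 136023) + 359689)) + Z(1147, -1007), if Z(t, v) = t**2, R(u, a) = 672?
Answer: 354995613765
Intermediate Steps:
(-1125929 + ((R(768, 81) - 699594)*(-371895 - 136023) + 359689)) + Z(1147, -1007) = (-1125929 + ((672 - 699594)*(-371895 - 136023) + 359689)) + 1147**2 = (-1125929 + (-698922*(-507918) + 359689)) + 1315609 = (-1125929 + (354995064396 + 359689)) + 1315609 = (-1125929 + 354995424085) + 1315609 = 354994298156 + 1315609 = 354995613765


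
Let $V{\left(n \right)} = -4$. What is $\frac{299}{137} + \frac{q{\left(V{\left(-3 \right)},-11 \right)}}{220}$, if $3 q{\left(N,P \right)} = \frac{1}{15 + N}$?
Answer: $\frac{2170877}{994620} \approx 2.1826$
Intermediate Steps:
$q{\left(N,P \right)} = \frac{1}{3 \left(15 + N\right)}$
$\frac{299}{137} + \frac{q{\left(V{\left(-3 \right)},-11 \right)}}{220} = \frac{299}{137} + \frac{\frac{1}{3} \frac{1}{15 - 4}}{220} = 299 \cdot \frac{1}{137} + \frac{1}{3 \cdot 11} \cdot \frac{1}{220} = \frac{299}{137} + \frac{1}{3} \cdot \frac{1}{11} \cdot \frac{1}{220} = \frac{299}{137} + \frac{1}{33} \cdot \frac{1}{220} = \frac{299}{137} + \frac{1}{7260} = \frac{2170877}{994620}$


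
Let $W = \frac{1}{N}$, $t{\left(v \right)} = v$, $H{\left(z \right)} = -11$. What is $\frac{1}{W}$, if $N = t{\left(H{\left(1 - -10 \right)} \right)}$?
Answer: $-11$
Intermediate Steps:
$N = -11$
$W = - \frac{1}{11}$ ($W = \frac{1}{-11} = - \frac{1}{11} \approx -0.090909$)
$\frac{1}{W} = \frac{1}{- \frac{1}{11}} = -11$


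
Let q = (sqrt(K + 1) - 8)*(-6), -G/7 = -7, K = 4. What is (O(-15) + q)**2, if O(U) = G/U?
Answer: 490741/225 - 2684*sqrt(5)/5 ≈ 980.75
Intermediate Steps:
G = 49 (G = -7*(-7) = 49)
O(U) = 49/U
q = 48 - 6*sqrt(5) (q = (sqrt(4 + 1) - 8)*(-6) = (sqrt(5) - 8)*(-6) = (-8 + sqrt(5))*(-6) = 48 - 6*sqrt(5) ≈ 34.584)
(O(-15) + q)**2 = (49/(-15) + (48 - 6*sqrt(5)))**2 = (49*(-1/15) + (48 - 6*sqrt(5)))**2 = (-49/15 + (48 - 6*sqrt(5)))**2 = (671/15 - 6*sqrt(5))**2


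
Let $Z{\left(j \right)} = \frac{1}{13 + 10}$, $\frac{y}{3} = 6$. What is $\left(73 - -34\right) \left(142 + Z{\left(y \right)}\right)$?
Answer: $\frac{349569}{23} \approx 15199.0$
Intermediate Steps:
$y = 18$ ($y = 3 \cdot 6 = 18$)
$Z{\left(j \right)} = \frac{1}{23}$
$\left(73 - -34\right) \left(142 + Z{\left(y \right)}\right) = \left(73 - -34\right) \left(142 + \frac{1}{23}\right) = \left(73 + 34\right) \frac{3267}{23} = 107 \cdot \frac{3267}{23} = \frac{349569}{23}$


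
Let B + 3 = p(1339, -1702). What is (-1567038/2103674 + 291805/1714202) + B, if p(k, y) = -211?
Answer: -386891251602889/1803061089074 ≈ -214.57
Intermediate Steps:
B = -214 (B = -3 - 211 = -214)
(-1567038/2103674 + 291805/1714202) + B = (-1567038/2103674 + 291805/1714202) - 214 = (-1567038*1/2103674 + 291805*(1/1714202)) - 214 = (-783519/1051837 + 291805/1714202) - 214 = -1036178541053/1803061089074 - 214 = -386891251602889/1803061089074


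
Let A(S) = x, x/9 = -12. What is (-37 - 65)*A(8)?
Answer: 11016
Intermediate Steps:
x = -108 (x = 9*(-12) = -108)
A(S) = -108
(-37 - 65)*A(8) = (-37 - 65)*(-108) = -102*(-108) = 11016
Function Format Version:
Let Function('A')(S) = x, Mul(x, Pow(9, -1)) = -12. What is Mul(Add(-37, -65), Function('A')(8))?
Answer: 11016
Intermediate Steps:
x = -108 (x = Mul(9, -12) = -108)
Function('A')(S) = -108
Mul(Add(-37, -65), Function('A')(8)) = Mul(Add(-37, -65), -108) = Mul(-102, -108) = 11016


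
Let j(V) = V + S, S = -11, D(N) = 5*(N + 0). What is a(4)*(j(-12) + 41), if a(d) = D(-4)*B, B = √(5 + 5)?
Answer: -360*√10 ≈ -1138.4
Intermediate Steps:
B = √10 ≈ 3.1623
D(N) = 5*N
j(V) = -11 + V (j(V) = V - 11 = -11 + V)
a(d) = -20*√10 (a(d) = (5*(-4))*√10 = -20*√10)
a(4)*(j(-12) + 41) = (-20*√10)*((-11 - 12) + 41) = (-20*√10)*(-23 + 41) = -20*√10*18 = -360*√10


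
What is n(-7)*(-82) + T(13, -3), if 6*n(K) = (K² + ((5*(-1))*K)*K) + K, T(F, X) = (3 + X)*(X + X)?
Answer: 8323/3 ≈ 2774.3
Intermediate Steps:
T(F, X) = 2*X*(3 + X) (T(F, X) = (3 + X)*(2*X) = 2*X*(3 + X))
n(K) = -2*K²/3 + K/6 (n(K) = ((K² + ((5*(-1))*K)*K) + K)/6 = ((K² + (-5*K)*K) + K)/6 = ((K² - 5*K²) + K)/6 = (-4*K² + K)/6 = (K - 4*K²)/6 = -2*K²/3 + K/6)
n(-7)*(-82) + T(13, -3) = ((⅙)*(-7)*(1 - 4*(-7)))*(-82) + 2*(-3)*(3 - 3) = ((⅙)*(-7)*(1 + 28))*(-82) + 2*(-3)*0 = ((⅙)*(-7)*29)*(-82) + 0 = -203/6*(-82) + 0 = 8323/3 + 0 = 8323/3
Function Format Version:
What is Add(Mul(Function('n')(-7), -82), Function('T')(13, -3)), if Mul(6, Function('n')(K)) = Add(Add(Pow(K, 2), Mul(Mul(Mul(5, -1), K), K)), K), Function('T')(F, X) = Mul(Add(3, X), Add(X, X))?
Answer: Rational(8323, 3) ≈ 2774.3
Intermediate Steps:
Function('T')(F, X) = Mul(2, X, Add(3, X)) (Function('T')(F, X) = Mul(Add(3, X), Mul(2, X)) = Mul(2, X, Add(3, X)))
Function('n')(K) = Add(Mul(Rational(-2, 3), Pow(K, 2)), Mul(Rational(1, 6), K)) (Function('n')(K) = Mul(Rational(1, 6), Add(Add(Pow(K, 2), Mul(Mul(Mul(5, -1), K), K)), K)) = Mul(Rational(1, 6), Add(Add(Pow(K, 2), Mul(Mul(-5, K), K)), K)) = Mul(Rational(1, 6), Add(Add(Pow(K, 2), Mul(-5, Pow(K, 2))), K)) = Mul(Rational(1, 6), Add(Mul(-4, Pow(K, 2)), K)) = Mul(Rational(1, 6), Add(K, Mul(-4, Pow(K, 2)))) = Add(Mul(Rational(-2, 3), Pow(K, 2)), Mul(Rational(1, 6), K)))
Add(Mul(Function('n')(-7), -82), Function('T')(13, -3)) = Add(Mul(Mul(Rational(1, 6), -7, Add(1, Mul(-4, -7))), -82), Mul(2, -3, Add(3, -3))) = Add(Mul(Mul(Rational(1, 6), -7, Add(1, 28)), -82), Mul(2, -3, 0)) = Add(Mul(Mul(Rational(1, 6), -7, 29), -82), 0) = Add(Mul(Rational(-203, 6), -82), 0) = Add(Rational(8323, 3), 0) = Rational(8323, 3)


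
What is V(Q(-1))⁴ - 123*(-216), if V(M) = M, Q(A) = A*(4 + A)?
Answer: 26649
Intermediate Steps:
V(Q(-1))⁴ - 123*(-216) = (-(4 - 1))⁴ - 123*(-216) = (-1*3)⁴ + 26568 = (-3)⁴ + 26568 = 81 + 26568 = 26649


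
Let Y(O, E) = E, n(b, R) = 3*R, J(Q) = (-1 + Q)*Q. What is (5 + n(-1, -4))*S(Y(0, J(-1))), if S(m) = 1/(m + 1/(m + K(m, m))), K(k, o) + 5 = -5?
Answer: -56/15 ≈ -3.7333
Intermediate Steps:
J(Q) = Q*(-1 + Q)
K(k, o) = -10 (K(k, o) = -5 - 5 = -10)
S(m) = 1/(m + 1/(-10 + m)) (S(m) = 1/(m + 1/(m - 10)) = 1/(m + 1/(-10 + m)))
(5 + n(-1, -4))*S(Y(0, J(-1))) = (5 + 3*(-4))*((-10 - (-1 - 1))/(1 + (-(-1 - 1))**2 - (-10)*(-1 - 1))) = (5 - 12)*((-10 - 1*(-2))/(1 + (-1*(-2))**2 - (-10)*(-2))) = -7*(-10 + 2)/(1 + 2**2 - 10*2) = -7*(-8)/(1 + 4 - 20) = -7*(-8)/(-15) = -(-7)*(-8)/15 = -7*8/15 = -56/15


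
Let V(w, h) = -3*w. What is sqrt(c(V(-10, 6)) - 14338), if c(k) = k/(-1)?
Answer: 4*I*sqrt(898) ≈ 119.87*I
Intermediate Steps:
c(k) = -k (c(k) = k*(-1) = -k)
sqrt(c(V(-10, 6)) - 14338) = sqrt(-(-3)*(-10) - 14338) = sqrt(-1*30 - 14338) = sqrt(-30 - 14338) = sqrt(-14368) = 4*I*sqrt(898)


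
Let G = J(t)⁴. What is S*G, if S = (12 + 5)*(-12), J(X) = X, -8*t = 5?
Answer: -31875/1024 ≈ -31.128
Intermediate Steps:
t = -5/8 (t = -⅛*5 = -5/8 ≈ -0.62500)
G = 625/4096 (G = (-5/8)⁴ = 625/4096 ≈ 0.15259)
S = -204 (S = 17*(-12) = -204)
S*G = -204*625/4096 = -31875/1024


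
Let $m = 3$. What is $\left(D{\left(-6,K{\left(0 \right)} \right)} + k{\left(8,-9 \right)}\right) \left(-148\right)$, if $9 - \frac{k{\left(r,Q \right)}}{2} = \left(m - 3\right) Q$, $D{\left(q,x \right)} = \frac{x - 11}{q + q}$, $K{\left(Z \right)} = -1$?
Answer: $-2812$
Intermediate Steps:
$D{\left(q,x \right)} = \frac{-11 + x}{2 q}$
$k{\left(r,Q \right)} = 18$ ($k{\left(r,Q \right)} = 18 - 2 \left(3 - 3\right) Q = 18 - 2 \cdot 0 Q = 18 - 0 = 18 + 0 = 18$)
$\left(D{\left(-6,K{\left(0 \right)} \right)} + k{\left(8,-9 \right)}\right) \left(-148\right) = \left(\frac{-11 - 1}{2 \left(-6\right)} + 18\right) \left(-148\right) = \left(\frac{1}{2} \left(- \frac{1}{6}\right) \left(-12\right) + 18\right) \left(-148\right) = \left(1 + 18\right) \left(-148\right) = 19 \left(-148\right) = -2812$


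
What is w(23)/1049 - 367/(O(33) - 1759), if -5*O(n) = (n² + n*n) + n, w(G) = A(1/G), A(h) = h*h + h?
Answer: 1018544179/6107460526 ≈ 0.16677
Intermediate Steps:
A(h) = h + h² (A(h) = h² + h = h + h²)
w(G) = (1 + 1/G)/G (w(G) = (1/G)*(1 + 1/G) = (1 + 1/G)/G)
O(n) = -2*n²/5 - n/5 (O(n) = -((n² + n*n) + n)/5 = -((n² + n²) + n)/5 = -(2*n² + n)/5 = -(n + 2*n²)/5 = -2*n²/5 - n/5)
w(23)/1049 - 367/(O(33) - 1759) = ((1 + 23)/23²)/1049 - 367/(-⅕*33*(1 + 2*33) - 1759) = ((1/529)*24)*(1/1049) - 367/(-⅕*33*(1 + 66) - 1759) = (24/529)*(1/1049) - 367/(-⅕*33*67 - 1759) = 24/554921 - 367/(-2211/5 - 1759) = 24/554921 - 367/(-11006/5) = 24/554921 - 367*(-5/11006) = 24/554921 + 1835/11006 = 1018544179/6107460526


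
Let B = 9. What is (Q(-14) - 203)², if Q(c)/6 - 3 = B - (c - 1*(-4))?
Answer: 5041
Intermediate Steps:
Q(c) = 48 - 6*c (Q(c) = 18 + 6*(9 - (c - 1*(-4))) = 18 + 6*(9 - (c + 4)) = 18 + 6*(9 - (4 + c)) = 18 + 6*(9 + (-4 - c)) = 18 + 6*(5 - c) = 18 + (30 - 6*c) = 48 - 6*c)
(Q(-14) - 203)² = ((48 - 6*(-14)) - 203)² = ((48 + 84) - 203)² = (132 - 203)² = (-71)² = 5041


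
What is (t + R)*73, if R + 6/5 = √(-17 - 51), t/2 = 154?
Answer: 111982/5 + 146*I*√17 ≈ 22396.0 + 601.97*I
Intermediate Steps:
t = 308 (t = 2*154 = 308)
R = -6/5 + 2*I*√17 (R = -6/5 + √(-17 - 51) = -6/5 + √(-68) = -6/5 + 2*I*√17 ≈ -1.2 + 8.2462*I)
(t + R)*73 = (308 + (-6/5 + 2*I*√17))*73 = (1534/5 + 2*I*√17)*73 = 111982/5 + 146*I*√17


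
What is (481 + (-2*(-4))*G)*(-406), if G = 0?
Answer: -195286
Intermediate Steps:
(481 + (-2*(-4))*G)*(-406) = (481 - 2*(-4)*0)*(-406) = (481 + 8*0)*(-406) = (481 + 0)*(-406) = 481*(-406) = -195286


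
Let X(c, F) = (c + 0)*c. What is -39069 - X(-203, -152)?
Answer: -80278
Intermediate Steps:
X(c, F) = c² (X(c, F) = c*c = c²)
-39069 - X(-203, -152) = -39069 - 1*(-203)² = -39069 - 1*41209 = -39069 - 41209 = -80278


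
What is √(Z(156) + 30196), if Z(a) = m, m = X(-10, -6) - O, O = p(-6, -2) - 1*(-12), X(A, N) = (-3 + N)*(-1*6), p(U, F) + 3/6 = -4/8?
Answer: √30239 ≈ 173.89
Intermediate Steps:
p(U, F) = -1 (p(U, F) = -½ - 4/8 = -½ - 4*⅛ = -½ - ½ = -1)
X(A, N) = 18 - 6*N (X(A, N) = (-3 + N)*(-6) = 18 - 6*N)
O = 11 (O = -1 - 1*(-12) = -1 + 12 = 11)
m = 43 (m = (18 - 6*(-6)) - 1*11 = (18 + 36) - 11 = 54 - 11 = 43)
Z(a) = 43
√(Z(156) + 30196) = √(43 + 30196) = √30239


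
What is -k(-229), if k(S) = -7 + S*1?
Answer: 236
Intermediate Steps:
k(S) = -7 + S
-k(-229) = -(-7 - 229) = -1*(-236) = 236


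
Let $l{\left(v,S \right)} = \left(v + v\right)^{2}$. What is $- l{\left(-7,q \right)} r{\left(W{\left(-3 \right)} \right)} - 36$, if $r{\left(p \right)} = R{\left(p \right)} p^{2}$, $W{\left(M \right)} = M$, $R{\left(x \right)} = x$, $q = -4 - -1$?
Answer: $5256$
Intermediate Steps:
$q = -3$ ($q = -4 + 1 = -3$)
$l{\left(v,S \right)} = 4 v^{2}$ ($l{\left(v,S \right)} = \left(2 v\right)^{2} = 4 v^{2}$)
$r{\left(p \right)} = p^{3}$ ($r{\left(p \right)} = p p^{2} = p^{3}$)
$- l{\left(-7,q \right)} r{\left(W{\left(-3 \right)} \right)} - 36 = - 4 \left(-7\right)^{2} \left(-3\right)^{3} - 36 = - 4 \cdot 49 \left(-27\right) - 36 = \left(-1\right) 196 \left(-27\right) - 36 = \left(-196\right) \left(-27\right) - 36 = 5292 - 36 = 5256$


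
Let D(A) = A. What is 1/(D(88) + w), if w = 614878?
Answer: 1/614966 ≈ 1.6261e-6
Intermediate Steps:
1/(D(88) + w) = 1/(88 + 614878) = 1/614966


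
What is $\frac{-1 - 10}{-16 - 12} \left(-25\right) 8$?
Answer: $- \frac{550}{7} \approx -78.571$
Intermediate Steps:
$\frac{-1 - 10}{-16 - 12} \left(-25\right) 8 = - \frac{11}{-28} \left(-25\right) 8 = \left(-11\right) \left(- \frac{1}{28}\right) \left(-25\right) 8 = \frac{11}{28} \left(-25\right) 8 = \left(- \frac{275}{28}\right) 8 = - \frac{550}{7}$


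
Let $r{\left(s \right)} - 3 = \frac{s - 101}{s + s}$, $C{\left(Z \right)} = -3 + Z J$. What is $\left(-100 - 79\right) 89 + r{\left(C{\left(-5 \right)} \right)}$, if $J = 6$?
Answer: $- \frac{525557}{33} \approx -15926.0$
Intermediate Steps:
$C{\left(Z \right)} = -3 + 6 Z$ ($C{\left(Z \right)} = -3 + Z 6 = -3 + 6 Z$)
$r{\left(s \right)} = 3 + \frac{-101 + s}{2 s}$ ($r{\left(s \right)} = 3 + \frac{s - 101}{s + s} = 3 + \frac{-101 + s}{2 s}$)
$\left(-100 - 79\right) 89 + r{\left(C{\left(-5 \right)} \right)} = \left(-100 - 79\right) 89 + \frac{-101 + 7 \left(-3 + 6 \left(-5\right)\right)}{2 \left(-3 + 6 \left(-5\right)\right)} = \left(-179\right) 89 + \frac{-101 + 7 \left(-3 - 30\right)}{2 \left(-3 - 30\right)} = -15931 + \frac{-101 + 7 \left(-33\right)}{2 \left(-33\right)} = -15931 + \frac{1}{2} \left(- \frac{1}{33}\right) \left(-101 - 231\right) = -15931 + \frac{1}{2} \left(- \frac{1}{33}\right) \left(-332\right) = -15931 + \frac{166}{33} = - \frac{525557}{33}$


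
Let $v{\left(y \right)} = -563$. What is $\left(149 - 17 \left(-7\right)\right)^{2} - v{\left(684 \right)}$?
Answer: $72387$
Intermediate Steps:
$\left(149 - 17 \left(-7\right)\right)^{2} - v{\left(684 \right)} = \left(149 - 17 \left(-7\right)\right)^{2} - -563 = \left(149 - -119\right)^{2} + 563 = \left(149 + 119\right)^{2} + 563 = 268^{2} + 563 = 71824 + 563 = 72387$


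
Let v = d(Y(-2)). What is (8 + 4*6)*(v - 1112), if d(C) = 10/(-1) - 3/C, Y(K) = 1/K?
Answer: -35712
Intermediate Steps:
d(C) = -10 - 3/C (d(C) = 10*(-1) - 3/C = -10 - 3/C)
v = -4 (v = -10 - 3/(1/(-2)) = -10 - 3/(-½) = -10 - 3*(-2) = -10 + 6 = -4)
(8 + 4*6)*(v - 1112) = (8 + 4*6)*(-4 - 1112) = (8 + 24)*(-1116) = 32*(-1116) = -35712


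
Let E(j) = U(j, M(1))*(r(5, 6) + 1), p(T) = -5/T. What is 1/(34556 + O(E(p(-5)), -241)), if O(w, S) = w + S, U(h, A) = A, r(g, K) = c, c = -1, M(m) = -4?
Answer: 1/34315 ≈ 2.9142e-5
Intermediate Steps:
r(g, K) = -1
E(j) = 0 (E(j) = -4*(-1 + 1) = -4*0 = 0)
O(w, S) = S + w
1/(34556 + O(E(p(-5)), -241)) = 1/(34556 + (-241 + 0)) = 1/(34556 - 241) = 1/34315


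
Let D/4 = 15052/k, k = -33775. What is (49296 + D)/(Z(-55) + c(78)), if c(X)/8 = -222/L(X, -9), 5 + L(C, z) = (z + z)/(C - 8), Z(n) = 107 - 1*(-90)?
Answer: 38292980416/415466275 ≈ 92.169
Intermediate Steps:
Z(n) = 197 (Z(n) = 107 + 90 = 197)
L(C, z) = -5 + 2*z/(-8 + C) (L(C, z) = -5 + (z + z)/(C - 8) = -5 + (2*z)/(-8 + C) = -5 + 2*z/(-8 + C))
c(X) = -1776*(-8 + X)/(22 - 5*X) (c(X) = 8*(-222*(-8 + X)/(40 - 5*X + 2*(-9))) = 8*(-222*(-8 + X)/(40 - 5*X - 18)) = 8*(-222*(-8 + X)/(22 - 5*X)) = -1776*(-8 + X)/(22 - 5*X))
D = -60208/33775 (D = 4*(15052/(-33775)) = 4*(15052*(-1/33775)) = 4*(-15052/33775) = -60208/33775 ≈ -1.7826)
(49296 + D)/(Z(-55) + c(78)) = (49296 - 60208/33775)/(197 + 1776*(-8 + 78)/(-22 + 5*78)) = 1664912192/(33775*(197 + 1776*70/(-22 + 390))) = 1664912192/(33775*(197 + 1776*70/368)) = 1664912192/(33775*(197 + 1776*(1/368)*70)) = 1664912192/(33775*(197 + 7770/23)) = 1664912192/(33775*(12301/23)) = (1664912192/33775)*(23/12301) = 38292980416/415466275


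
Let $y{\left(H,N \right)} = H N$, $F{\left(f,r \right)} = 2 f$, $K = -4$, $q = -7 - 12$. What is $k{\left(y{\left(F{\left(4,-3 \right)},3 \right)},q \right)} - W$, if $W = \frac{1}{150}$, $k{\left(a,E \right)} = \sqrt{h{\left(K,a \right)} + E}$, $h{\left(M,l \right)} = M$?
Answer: $- \frac{1}{150} + i \sqrt{23} \approx -0.0066667 + 4.7958 i$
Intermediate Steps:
$q = -19$ ($q = -7 - 12 = -19$)
$k{\left(a,E \right)} = \sqrt{-4 + E}$
$W = \frac{1}{150} \approx 0.0066667$
$k{\left(y{\left(F{\left(4,-3 \right)},3 \right)},q \right)} - W = \sqrt{-4 - 19} - \frac{1}{150} = \sqrt{-23} - \frac{1}{150} = i \sqrt{23} - \frac{1}{150} = - \frac{1}{150} + i \sqrt{23}$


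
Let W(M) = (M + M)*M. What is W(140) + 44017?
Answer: 83217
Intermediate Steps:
W(M) = 2*M**2 (W(M) = (2*M)*M = 2*M**2)
W(140) + 44017 = 2*140**2 + 44017 = 2*19600 + 44017 = 39200 + 44017 = 83217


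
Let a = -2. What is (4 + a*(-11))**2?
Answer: 676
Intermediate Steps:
(4 + a*(-11))**2 = (4 - 2*(-11))**2 = (4 + 22)**2 = 26**2 = 676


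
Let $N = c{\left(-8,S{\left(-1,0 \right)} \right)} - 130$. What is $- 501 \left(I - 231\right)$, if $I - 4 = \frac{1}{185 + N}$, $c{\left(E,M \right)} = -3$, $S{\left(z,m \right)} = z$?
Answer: $\frac{5913303}{52} \approx 1.1372 \cdot 10^{5}$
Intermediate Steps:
$N = -133$ ($N = -3 - 130 = -133$)
$I = \frac{209}{52}$ ($I = 4 + \frac{1}{185 - 133} = 4 + \frac{1}{52} = \frac{209}{52} \approx 4.0192$)
$- 501 \left(I - 231\right) = - 501 \left(\frac{209}{52} - 231\right) = \left(-501\right) \left(- \frac{11803}{52}\right) = \frac{5913303}{52}$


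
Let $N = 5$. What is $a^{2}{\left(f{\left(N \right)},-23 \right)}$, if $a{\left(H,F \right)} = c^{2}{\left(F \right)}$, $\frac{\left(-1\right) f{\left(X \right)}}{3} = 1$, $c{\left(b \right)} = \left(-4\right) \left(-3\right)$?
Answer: $20736$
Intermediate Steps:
$c{\left(b \right)} = 12$
$f{\left(X \right)} = -3$ ($f{\left(X \right)} = \left(-3\right) 1 = -3$)
$a{\left(H,F \right)} = 144$ ($a{\left(H,F \right)} = 12^{2} = 144$)
$a^{2}{\left(f{\left(N \right)},-23 \right)} = 144^{2} = 20736$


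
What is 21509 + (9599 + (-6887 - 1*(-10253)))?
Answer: 34474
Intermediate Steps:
21509 + (9599 + (-6887 - 1*(-10253))) = 21509 + (9599 + (-6887 + 10253)) = 21509 + (9599 + 3366) = 21509 + 12965 = 34474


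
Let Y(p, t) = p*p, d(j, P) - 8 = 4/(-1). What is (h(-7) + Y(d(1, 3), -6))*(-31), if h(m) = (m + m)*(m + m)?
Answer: -6572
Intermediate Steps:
d(j, P) = 4 (d(j, P) = 8 + 4/(-1) = 8 + 4*(-1) = 8 - 4 = 4)
Y(p, t) = p**2
h(m) = 4*m**2 (h(m) = (2*m)*(2*m) = 4*m**2)
(h(-7) + Y(d(1, 3), -6))*(-31) = (4*(-7)**2 + 4**2)*(-31) = (4*49 + 16)*(-31) = (196 + 16)*(-31) = 212*(-31) = -6572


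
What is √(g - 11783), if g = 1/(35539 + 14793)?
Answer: I*√7462498579765/25166 ≈ 108.55*I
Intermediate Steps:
g = 1/50332 ≈ 1.9868e-5
√(g - 11783) = √(1/50332 - 11783) = √(-593061955/50332) = I*√7462498579765/25166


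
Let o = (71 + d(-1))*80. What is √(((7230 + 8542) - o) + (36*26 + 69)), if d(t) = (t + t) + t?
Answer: √11337 ≈ 106.48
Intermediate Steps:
d(t) = 3*t (d(t) = 2*t + t = 3*t)
o = 5440 (o = (71 + 3*(-1))*80 = (71 - 3)*80 = 68*80 = 5440)
√(((7230 + 8542) - o) + (36*26 + 69)) = √(((7230 + 8542) - 1*5440) + (36*26 + 69)) = √((15772 - 5440) + (936 + 69)) = √(10332 + 1005) = √11337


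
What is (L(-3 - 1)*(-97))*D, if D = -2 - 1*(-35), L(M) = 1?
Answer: -3201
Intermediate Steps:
D = 33 (D = -2 + 35 = 33)
(L(-3 - 1)*(-97))*D = (1*(-97))*33 = -97*33 = -3201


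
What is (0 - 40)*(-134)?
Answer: 5360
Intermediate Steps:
(0 - 40)*(-134) = -40*(-134) = 5360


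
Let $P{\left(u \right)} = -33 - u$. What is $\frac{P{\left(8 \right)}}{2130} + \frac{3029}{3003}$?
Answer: $\frac{54091}{54670} \approx 0.98941$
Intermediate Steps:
$\frac{P{\left(8 \right)}}{2130} + \frac{3029}{3003} = \frac{-33 - 8}{2130} + \frac{3029}{3003} = \left(-33 - 8\right) \frac{1}{2130} + 3029 \cdot \frac{1}{3003} = \left(-41\right) \frac{1}{2130} + \frac{233}{231} = - \frac{41}{2130} + \frac{233}{231} = \frac{54091}{54670}$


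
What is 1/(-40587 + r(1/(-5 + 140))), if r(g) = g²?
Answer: -18225/739698074 ≈ -2.4638e-5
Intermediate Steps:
1/(-40587 + r(1/(-5 + 140))) = 1/(-40587 + (1/(-5 + 140))²) = 1/(-40587 + (1/135)²) = 1/(-40587 + 1/18225) = 1/(-739698074/18225) = -18225/739698074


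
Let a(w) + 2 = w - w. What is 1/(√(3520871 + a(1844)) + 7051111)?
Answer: 7051111/49718162813452 - √3520869/49718162813452 ≈ 1.4178e-7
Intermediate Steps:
a(w) = -2 (a(w) = -2 + (w - w) = -2 + 0 = -2)
1/(√(3520871 + a(1844)) + 7051111) = 1/(√(3520871 - 2) + 7051111) = 1/(√3520869 + 7051111) = 1/(7051111 + √3520869)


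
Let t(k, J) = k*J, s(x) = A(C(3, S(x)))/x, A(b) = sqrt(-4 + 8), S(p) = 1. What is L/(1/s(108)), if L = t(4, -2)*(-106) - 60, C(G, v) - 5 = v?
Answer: 394/27 ≈ 14.593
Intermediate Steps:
C(G, v) = 5 + v
A(b) = 2 (A(b) = sqrt(4) = 2)
s(x) = 2/x
t(k, J) = J*k
L = 788 (L = -2*4*(-106) - 60 = -8*(-106) - 60 = 848 - 60 = 788)
L/(1/s(108)) = 788/(1/(2/108)) = 788/(1/(2*(1/108))) = 788/(1/(1/54)) = 788/54 = 788*(1/54) = 394/27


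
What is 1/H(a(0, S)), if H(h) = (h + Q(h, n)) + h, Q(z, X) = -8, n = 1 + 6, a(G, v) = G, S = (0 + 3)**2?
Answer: -1/8 ≈ -0.12500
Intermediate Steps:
S = 9 (S = 3**2 = 9)
n = 7
H(h) = -8 + 2*h (H(h) = (h - 8) + h = (-8 + h) + h = -8 + 2*h)
1/H(a(0, S)) = 1/(-8 + 2*0) = 1/(-8 + 0) = 1/(-8) = -1/8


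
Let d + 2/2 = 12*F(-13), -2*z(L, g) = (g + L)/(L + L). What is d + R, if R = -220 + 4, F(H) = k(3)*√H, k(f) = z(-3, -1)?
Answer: -217 - 4*I*√13 ≈ -217.0 - 14.422*I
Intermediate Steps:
z(L, g) = -(L + g)/(4*L) (z(L, g) = -(g + L)/(2*(L + L)) = -(L + g)/(2*(2*L)) = -(L + g)*1/(2*L)/2 = -(L + g)/(4*L))
k(f) = -⅓ (k(f) = (¼)*(-1*(-3) - 1*(-1))/(-3) = (¼)*(-⅓)*(3 + 1) = (¼)*(-⅓)*4 = -⅓)
F(H) = -√H/3
R = -216
d = -1 - 4*I*√13 (d = -1 + 12*(-I*√13/3) = -1 - 4*I*√13 ≈ -1.0 - 14.422*I)
d + R = (-1 - 4*I*√13) - 216 = -217 - 4*I*√13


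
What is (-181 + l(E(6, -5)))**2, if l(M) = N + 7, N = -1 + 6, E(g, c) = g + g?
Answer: 28561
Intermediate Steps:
E(g, c) = 2*g
N = 5
l(M) = 12 (l(M) = 5 + 7 = 12)
(-181 + l(E(6, -5)))**2 = (-181 + 12)**2 = (-169)**2 = 28561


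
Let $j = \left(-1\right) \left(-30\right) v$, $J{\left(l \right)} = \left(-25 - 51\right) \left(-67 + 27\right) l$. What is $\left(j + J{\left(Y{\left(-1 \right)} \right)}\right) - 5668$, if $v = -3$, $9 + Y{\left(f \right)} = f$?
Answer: $-36158$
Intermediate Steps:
$Y{\left(f \right)} = -9 + f$
$J{\left(l \right)} = 3040 l$ ($J{\left(l \right)} = \left(-76\right) \left(-40\right) l = 3040 l$)
$j = -90$ ($j = \left(-1\right) \left(-30\right) \left(-3\right) = 30 \left(-3\right) = -90$)
$\left(j + J{\left(Y{\left(-1 \right)} \right)}\right) - 5668 = \left(-90 + 3040 \left(-9 - 1\right)\right) - 5668 = \left(-90 + 3040 \left(-10\right)\right) - 5668 = \left(-90 - 30400\right) - 5668 = -30490 - 5668 = -36158$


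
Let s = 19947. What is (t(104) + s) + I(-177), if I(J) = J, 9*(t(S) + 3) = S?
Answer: 178007/9 ≈ 19779.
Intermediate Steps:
t(S) = -3 + S/9
(t(104) + s) + I(-177) = ((-3 + (1/9)*104) + 19947) - 177 = ((-3 + 104/9) + 19947) - 177 = (77/9 + 19947) - 177 = 179600/9 - 177 = 178007/9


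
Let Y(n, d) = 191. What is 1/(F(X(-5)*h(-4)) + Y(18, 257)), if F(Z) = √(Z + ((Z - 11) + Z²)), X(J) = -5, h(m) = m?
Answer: 191/36052 - √429/36052 ≈ 0.0047234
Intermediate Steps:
F(Z) = √(-11 + Z² + 2*Z) (F(Z) = √(Z + ((-11 + Z) + Z²)) = √(Z + (-11 + Z + Z²)) = √(-11 + Z² + 2*Z))
1/(F(X(-5)*h(-4)) + Y(18, 257)) = 1/(√(-11 + (-5*(-4))² + 2*(-5*(-4))) + 191) = 1/(√(-11 + 20² + 2*20) + 191) = 1/(√(-11 + 400 + 40) + 191) = 1/(√429 + 191) = 1/(191 + √429)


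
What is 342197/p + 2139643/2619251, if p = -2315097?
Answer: 4057181255924/6063820132347 ≈ 0.66908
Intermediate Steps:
342197/p + 2139643/2619251 = 342197/(-2315097) + 2139643/2619251 = 342197*(-1/2315097) + 2139643*(1/2619251) = -342197/2315097 + 2139643/2619251 = 4057181255924/6063820132347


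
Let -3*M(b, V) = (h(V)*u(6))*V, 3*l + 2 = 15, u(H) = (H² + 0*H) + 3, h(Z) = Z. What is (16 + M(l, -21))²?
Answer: 32684089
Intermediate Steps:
u(H) = 3 + H² (u(H) = (H² + 0) + 3 = H² + 3 = 3 + H²)
l = 13/3 (l = -⅔ + (⅓)*15 = -⅔ + 5 = 13/3 ≈ 4.3333)
M(b, V) = -13*V² (M(b, V) = -V*(3 + 6²)*V/3 = -V*(3 + 36)*V/3 = -V*39*V/3 = -39*V*V/3 = -13*V²)
(16 + M(l, -21))² = (16 - 13*(-21)²)² = (16 - 13*441)² = (16 - 5733)² = (-5717)² = 32684089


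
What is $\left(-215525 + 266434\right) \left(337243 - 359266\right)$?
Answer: $-1121168907$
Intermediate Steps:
$\left(-215525 + 266434\right) \left(337243 - 359266\right) = 50909 \left(337243 - 359266\right) = 50909 \left(-22023\right) = -1121168907$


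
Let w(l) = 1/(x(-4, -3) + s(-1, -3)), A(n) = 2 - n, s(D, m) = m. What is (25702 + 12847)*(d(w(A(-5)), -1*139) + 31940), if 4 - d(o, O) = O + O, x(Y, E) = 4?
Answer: 1242125878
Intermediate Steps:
w(l) = 1 (w(l) = 1/(4 - 3) = 1/1 = 1)
d(o, O) = 4 - 2*O (d(o, O) = 4 - (O + O) = 4 - 2*O)
(25702 + 12847)*(d(w(A(-5)), -1*139) + 31940) = (25702 + 12847)*((4 - (-2)*139) + 31940) = 38549*((4 - 2*(-139)) + 31940) = 38549*((4 + 278) + 31940) = 38549*(282 + 31940) = 38549*32222 = 1242125878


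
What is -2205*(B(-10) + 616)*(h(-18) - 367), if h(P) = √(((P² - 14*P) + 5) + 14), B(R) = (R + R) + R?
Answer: 474211710 - 1292130*√595 ≈ 4.4269e+8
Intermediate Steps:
B(R) = 3*R (B(R) = 2*R + R = 3*R)
h(P) = √(19 + P² - 14*P) (h(P) = √((5 + P² - 14*P) + 14) = √(19 + P² - 14*P))
-2205*(B(-10) + 616)*(h(-18) - 367) = -2205*(3*(-10) + 616)*(√(19 + (-18)² - 14*(-18)) - 367) = -2205*(-30 + 616)*(√(19 + 324 + 252) - 367) = -1292130*(√595 - 367) = -1292130*(-367 + √595) = -2205*(-215062 + 586*√595) = 474211710 - 1292130*√595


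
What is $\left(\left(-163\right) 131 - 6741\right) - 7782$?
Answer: $-35876$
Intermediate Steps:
$\left(\left(-163\right) 131 - 6741\right) - 7782 = \left(-21353 - 6741\right) - 7782 = -28094 - 7782 = -35876$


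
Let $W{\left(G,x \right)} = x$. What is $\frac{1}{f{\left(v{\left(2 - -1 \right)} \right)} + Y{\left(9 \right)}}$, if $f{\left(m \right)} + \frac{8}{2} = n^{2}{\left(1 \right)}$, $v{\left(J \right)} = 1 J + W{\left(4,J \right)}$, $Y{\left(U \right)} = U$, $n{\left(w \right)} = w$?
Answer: $\frac{1}{6} \approx 0.16667$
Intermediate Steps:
$v{\left(J \right)} = 2 J$ ($v{\left(J \right)} = 1 J + J = J + J = 2 J$)
$f{\left(m \right)} = -3$ ($f{\left(m \right)} = -4 + 1^{2} = -4 + 1 = -3$)
$\frac{1}{f{\left(v{\left(2 - -1 \right)} \right)} + Y{\left(9 \right)}} = \frac{1}{-3 + 9} = \frac{1}{6}$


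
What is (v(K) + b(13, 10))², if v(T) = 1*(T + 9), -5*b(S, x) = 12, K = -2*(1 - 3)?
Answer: 2809/25 ≈ 112.36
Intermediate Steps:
K = 4 (K = -2*(-2) = 4)
b(S, x) = -12/5 (b(S, x) = -⅕*12 = -12/5)
v(T) = 9 + T (v(T) = 1*(9 + T) = 9 + T)
(v(K) + b(13, 10))² = ((9 + 4) - 12/5)² = (13 - 12/5)² = (53/5)² = 2809/25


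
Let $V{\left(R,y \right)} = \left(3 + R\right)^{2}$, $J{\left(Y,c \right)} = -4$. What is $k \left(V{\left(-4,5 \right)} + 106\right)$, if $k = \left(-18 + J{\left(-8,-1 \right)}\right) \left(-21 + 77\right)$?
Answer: $-131824$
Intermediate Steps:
$k = -1232$ ($k = \left(-18 - 4\right) \left(-21 + 77\right) = \left(-22\right) 56 = -1232$)
$k \left(V{\left(-4,5 \right)} + 106\right) = - 1232 \left(\left(3 - 4\right)^{2} + 106\right) = - 1232 \left(\left(-1\right)^{2} + 106\right) = - 1232 \left(1 + 106\right) = \left(-1232\right) 107 = -131824$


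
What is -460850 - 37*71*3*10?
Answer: -539660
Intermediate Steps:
-460850 - 37*71*3*10 = -460850 - 2627*30 = -460850 - 1*78810 = -460850 - 78810 = -539660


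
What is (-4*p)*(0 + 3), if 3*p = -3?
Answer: 12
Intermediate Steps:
p = -1 (p = (1/3)*(-3) = -1)
(-4*p)*(0 + 3) = (-4*(-1))*(0 + 3) = 4*3 = 12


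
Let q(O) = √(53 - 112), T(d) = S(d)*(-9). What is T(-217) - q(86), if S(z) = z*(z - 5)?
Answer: -433566 - I*√59 ≈ -4.3357e+5 - 7.6811*I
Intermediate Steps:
S(z) = z*(-5 + z)
T(d) = -9*d*(-5 + d) (T(d) = (d*(-5 + d))*(-9) = -9*d*(-5 + d))
q(O) = I*√59 (q(O) = √(-59) = I*√59)
T(-217) - q(86) = 9*(-217)*(5 - 1*(-217)) - I*√59 = 9*(-217)*(5 + 217) - I*√59 = 9*(-217)*222 - I*√59 = -433566 - I*√59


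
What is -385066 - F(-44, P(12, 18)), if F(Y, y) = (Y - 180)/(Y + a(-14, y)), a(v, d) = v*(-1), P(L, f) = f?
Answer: -5776102/15 ≈ -3.8507e+5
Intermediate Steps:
a(v, d) = -v
F(Y, y) = (-180 + Y)/(14 + Y) (F(Y, y) = (Y - 180)/(Y - 1*(-14)) = (-180 + Y)/(Y + 14) = (-180 + Y)/(14 + Y))
-385066 - F(-44, P(12, 18)) = -385066 - (-180 - 44)/(14 - 44) = -385066 - (-224)/(-30) = -385066 - (-1)*(-224)/30 = -385066 - 1*112/15 = -385066 - 112/15 = -5776102/15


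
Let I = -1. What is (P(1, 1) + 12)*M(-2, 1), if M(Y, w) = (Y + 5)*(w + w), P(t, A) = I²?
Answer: 78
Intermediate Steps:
P(t, A) = 1 (P(t, A) = (-1)² = 1)
M(Y, w) = 2*w*(5 + Y) (M(Y, w) = (5 + Y)*(2*w) = 2*w*(5 + Y))
(P(1, 1) + 12)*M(-2, 1) = (1 + 12)*(2*1*(5 - 2)) = 13*(2*1*3) = 13*6 = 78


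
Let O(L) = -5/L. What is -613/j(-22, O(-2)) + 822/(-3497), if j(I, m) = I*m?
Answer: 2098451/192335 ≈ 10.910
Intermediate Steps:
-613/j(-22, O(-2)) + 822/(-3497) = -613/((-(-110)/(-2))) + 822/(-3497) = -613/((-(-110)*(-1)/2)) + 822*(-1/3497) = -613/((-22*5/2)) - 822/3497 = -613/(-55) - 822/3497 = -613*(-1/55) - 822/3497 = 613/55 - 822/3497 = 2098451/192335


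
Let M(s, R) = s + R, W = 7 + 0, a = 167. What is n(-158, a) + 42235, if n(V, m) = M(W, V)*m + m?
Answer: 17185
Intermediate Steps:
W = 7
M(s, R) = R + s
n(V, m) = m + m*(7 + V) (n(V, m) = (V + 7)*m + m = (7 + V)*m + m = m*(7 + V) + m = m + m*(7 + V))
n(-158, a) + 42235 = 167*(8 - 158) + 42235 = 167*(-150) + 42235 = -25050 + 42235 = 17185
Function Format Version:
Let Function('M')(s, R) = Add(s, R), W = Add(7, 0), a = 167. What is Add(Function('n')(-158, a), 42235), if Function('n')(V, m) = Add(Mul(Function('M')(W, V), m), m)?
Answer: 17185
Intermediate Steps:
W = 7
Function('M')(s, R) = Add(R, s)
Function('n')(V, m) = Add(m, Mul(m, Add(7, V))) (Function('n')(V, m) = Add(Mul(Add(V, 7), m), m) = Add(Mul(Add(7, V), m), m) = Add(Mul(m, Add(7, V)), m) = Add(m, Mul(m, Add(7, V))))
Add(Function('n')(-158, a), 42235) = Add(Mul(167, Add(8, -158)), 42235) = Add(Mul(167, -150), 42235) = Add(-25050, 42235) = 17185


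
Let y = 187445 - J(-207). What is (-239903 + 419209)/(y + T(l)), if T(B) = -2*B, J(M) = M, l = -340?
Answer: 89653/94166 ≈ 0.95207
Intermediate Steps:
y = 187652 (y = 187445 - 1*(-207) = 187445 + 207 = 187652)
(-239903 + 419209)/(y + T(l)) = (-239903 + 419209)/(187652 - 2*(-340)) = 179306/(187652 + 680) = 179306/188332 = 179306*(1/188332) = 89653/94166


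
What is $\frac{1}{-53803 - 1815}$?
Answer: $- \frac{1}{55618} \approx -1.798 \cdot 10^{-5}$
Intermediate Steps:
$\frac{1}{-53803 - 1815} = \frac{1}{-55618} = - \frac{1}{55618}$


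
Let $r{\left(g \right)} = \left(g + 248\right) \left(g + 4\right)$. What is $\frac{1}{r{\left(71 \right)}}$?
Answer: $\frac{1}{23925} \approx 4.1797 \cdot 10^{-5}$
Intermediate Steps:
$r{\left(g \right)} = \left(4 + g\right) \left(248 + g\right)$ ($r{\left(g \right)} = \left(248 + g\right) \left(4 + g\right) = \left(4 + g\right) \left(248 + g\right)$)
$\frac{1}{r{\left(71 \right)}} = \frac{1}{992 + 71^{2} + 252 \cdot 71} = \frac{1}{992 + 5041 + 17892} = \frac{1}{23925}$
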